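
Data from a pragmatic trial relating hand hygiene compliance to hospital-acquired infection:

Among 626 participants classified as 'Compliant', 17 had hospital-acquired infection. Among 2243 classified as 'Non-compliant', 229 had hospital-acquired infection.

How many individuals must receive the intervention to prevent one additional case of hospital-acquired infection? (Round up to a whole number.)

14

Risk in treated group = 17/626 = 0.02716; risk in control = 229/2243 = 0.10210.
Absolute risk reduction = 0.10210 − 0.02716 = 0.07494
NNT = 1 / ARR = 1 / 0.07494 = 13.344 → round up → 14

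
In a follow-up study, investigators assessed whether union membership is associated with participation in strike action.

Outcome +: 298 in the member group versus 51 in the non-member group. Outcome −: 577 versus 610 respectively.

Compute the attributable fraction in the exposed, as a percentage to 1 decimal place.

From the description: a = 298, b = 577, c = 51, d = 610.
Risk in exposed = 298/875 = 0.34057; risk in unexposed = 51/661 = 0.07716.
RR = 0.34057/0.07716 = 4.41407
AR% = (RR − 1)/RR × 100 = (4.41407 − 1)/4.41407 × 100 = 77.3452%

77.3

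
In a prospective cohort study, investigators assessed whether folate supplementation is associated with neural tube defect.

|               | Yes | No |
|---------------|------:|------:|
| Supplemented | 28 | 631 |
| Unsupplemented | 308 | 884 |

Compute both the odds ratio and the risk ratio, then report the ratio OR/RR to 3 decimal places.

Cells: a = 28, b = 631, c = 308, d = 884.
OR = (28·884)/(631·308) = 24752/194348 = 0.12736
Risk in exposed = 28/659 = 0.04249; risk in unexposed = 308/1192 = 0.25839; RR = 0.16444
OR/RR = 0.12736 / 0.16444 = 0.77452
The outcome is not rare, so the OR lies further from 1 than the RR.

0.775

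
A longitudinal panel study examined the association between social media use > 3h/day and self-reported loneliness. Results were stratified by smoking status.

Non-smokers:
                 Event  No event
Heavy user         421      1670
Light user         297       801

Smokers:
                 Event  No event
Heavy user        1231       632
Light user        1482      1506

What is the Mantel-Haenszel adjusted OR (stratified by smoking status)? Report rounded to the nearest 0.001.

1.400

OR_MH = Σ(aᵢdᵢ/nᵢ) / Σ(bᵢcᵢ/nᵢ), where nᵢ is the stratum total.
Stratum 1 (Non-smokers): n = 3189; a·d/n = 421·801/3189 = 105.7451; b·c/n = 1670·297/3189 = 155.5315
Stratum 2 (Smokers): n = 4851; a·d/n = 1231·1506/4851 = 382.1657; b·c/n = 632·1482/4851 = 193.0785
OR_MH = (105.7451 + 382.1657) / (155.5315 + 193.0785) = 487.9108 / 348.6101 = 1.39959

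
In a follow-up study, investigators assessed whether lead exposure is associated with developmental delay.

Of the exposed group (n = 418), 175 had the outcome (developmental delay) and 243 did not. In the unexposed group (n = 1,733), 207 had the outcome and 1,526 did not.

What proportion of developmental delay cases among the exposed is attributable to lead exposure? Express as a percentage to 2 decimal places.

From the description: a = 175, b = 243, c = 207, d = 1526.
Risk in exposed = 175/418 = 0.41866; risk in unexposed = 207/1733 = 0.11945.
RR = 0.41866/0.11945 = 3.50502
AR% = (RR − 1)/RR × 100 = (3.50502 − 1)/3.50502 × 100 = 71.4695%

71.47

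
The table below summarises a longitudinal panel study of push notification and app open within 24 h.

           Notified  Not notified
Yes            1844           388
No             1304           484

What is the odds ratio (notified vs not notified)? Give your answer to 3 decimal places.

Reading the table with exposure as columns: a = 1844 (Notified, case), b = 1304 (Notified, non-case), c = 388 (Not notified, case), d = 484.
OR = (a·d)/(b·c) = (1844 × 484) / (1304 × 388) = 892496 / 505952 = 1.76399
The odds of app open within 24 h are about 1.76 times as high in the notified group.

1.764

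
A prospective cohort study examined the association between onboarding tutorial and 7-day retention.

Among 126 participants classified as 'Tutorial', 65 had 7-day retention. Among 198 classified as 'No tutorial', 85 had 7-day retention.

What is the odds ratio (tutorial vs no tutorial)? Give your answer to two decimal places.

From the description: a = 65, b = 61, c = 85, d = 113.
OR = (a·d)/(b·c) = (65 × 113) / (61 × 85) = 7345 / 5185 = 1.41659
The odds of 7-day retention are about 1.42 times as high in the tutorial group.

1.42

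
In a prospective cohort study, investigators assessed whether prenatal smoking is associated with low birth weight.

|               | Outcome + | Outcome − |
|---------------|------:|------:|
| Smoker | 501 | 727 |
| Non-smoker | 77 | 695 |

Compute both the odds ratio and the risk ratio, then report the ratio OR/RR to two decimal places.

Cells: a = 501, b = 727, c = 77, d = 695.
OR = (501·695)/(727·77) = 348195/55979 = 6.22010
Risk in exposed = 501/1228 = 0.40798; risk in unexposed = 77/772 = 0.09974; RR = 4.09040
OR/RR = 6.22010 / 4.09040 = 1.52066
The outcome is not rare, so the OR lies further from 1 than the RR.

1.52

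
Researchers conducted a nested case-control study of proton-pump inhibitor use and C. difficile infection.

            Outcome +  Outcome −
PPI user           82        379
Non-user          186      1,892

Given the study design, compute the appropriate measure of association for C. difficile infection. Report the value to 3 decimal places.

2.201

Cells: a = 82, b = 379, c = 186, d = 1892.
This is a nested case-control study: participants were sampled on outcome status, so risks in the source population cannot be estimated directly — relative risk is not valid here. The odds ratio is the appropriate measure.
OR = (a·d)/(b·c) = (82 × 1892) / (379 × 186) = 155144 / 70494 = 2.20081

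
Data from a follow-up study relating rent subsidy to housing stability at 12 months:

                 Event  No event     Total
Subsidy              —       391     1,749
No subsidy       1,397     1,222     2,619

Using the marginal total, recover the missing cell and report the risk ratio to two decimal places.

The missing cell is in the exposed row: 1749 − 391 = 1358.
So a = 1358, b = 391, c = 1397, d = 1222.
RR = [a/(a+b)] / [c/(c+d)] = (1358/1749) / (1397/2619) = 0.77644/0.53341 = 1.45562

1.46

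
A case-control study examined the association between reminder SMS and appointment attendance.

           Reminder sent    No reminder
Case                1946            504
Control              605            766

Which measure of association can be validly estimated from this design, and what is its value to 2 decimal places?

Reading the table with exposure as columns: a = 1946 (Reminder sent, case), b = 605 (Reminder sent, non-case), c = 504 (No reminder, case), d = 766.
This is a case-control study: participants were sampled on outcome status, so risks in the source population cannot be estimated directly — relative risk is not valid here. The odds ratio is the appropriate measure.
OR = (a·d)/(b·c) = (1946 × 766) / (605 × 504) = 1490636 / 304920 = 4.88861

4.89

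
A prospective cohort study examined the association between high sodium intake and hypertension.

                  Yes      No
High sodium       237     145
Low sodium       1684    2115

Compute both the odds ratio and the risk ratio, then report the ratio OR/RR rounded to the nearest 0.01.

Cells: a = 237, b = 145, c = 1684, d = 2115.
OR = (237·2115)/(145·1684) = 501255/244180 = 2.05281
Risk in exposed = 237/382 = 0.62042; risk in unexposed = 1684/3799 = 0.44327; RR = 1.39963
OR/RR = 2.05281 / 1.39963 = 1.46668
The outcome is not rare, so the OR lies further from 1 than the RR.

1.47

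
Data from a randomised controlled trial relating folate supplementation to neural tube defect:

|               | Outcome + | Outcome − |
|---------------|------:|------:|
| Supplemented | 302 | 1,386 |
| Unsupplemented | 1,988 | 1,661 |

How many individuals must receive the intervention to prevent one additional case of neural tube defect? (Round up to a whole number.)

3

Risk in treated group = 302/1688 = 0.17891; risk in control = 1988/3649 = 0.54481.
Absolute risk reduction = 0.54481 − 0.17891 = 0.36590
NNT = 1 / ARR = 1 / 0.36590 = 2.733 → round up → 3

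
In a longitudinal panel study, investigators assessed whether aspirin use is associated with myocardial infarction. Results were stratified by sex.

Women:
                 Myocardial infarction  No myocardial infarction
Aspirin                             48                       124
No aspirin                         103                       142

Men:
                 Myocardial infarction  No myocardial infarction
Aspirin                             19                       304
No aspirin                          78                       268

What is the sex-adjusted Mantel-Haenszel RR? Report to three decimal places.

0.474

RR_MH = Σ(aᵢ·n₀ᵢ/nᵢ) / Σ(cᵢ·n₁ᵢ/nᵢ), with n₁ᵢ = aᵢ+bᵢ (exposed), n₀ᵢ = cᵢ+dᵢ (unexposed), nᵢ = n₁ᵢ+n₀ᵢ.
Stratum 1 (Women): n₁ = 172, n₀ = 245, n = 417; a·n₀/n = 48·245/417 = 28.2014; c·n₁/n = 103·172/417 = 42.4844
Stratum 2 (Men): n₁ = 323, n₀ = 346, n = 669; a·n₀/n = 19·346/669 = 9.8266; c·n₁/n = 78·323/669 = 37.6592
RR_MH = (28.2014 + 9.8266) / (42.4844 + 37.6592) = 38.0280 / 80.1436 = 0.47450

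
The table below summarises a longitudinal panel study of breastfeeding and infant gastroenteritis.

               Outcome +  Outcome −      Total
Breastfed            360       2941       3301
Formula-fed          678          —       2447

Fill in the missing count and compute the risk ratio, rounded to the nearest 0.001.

The missing cell is in the unexposed row: 2447 − 678 = 1769.
So a = 360, b = 2941, c = 678, d = 1769.
RR = [a/(a+b)] / [c/(c+d)] = (360/3301) / (678/2447) = 0.10906/0.27707 = 0.39361

0.394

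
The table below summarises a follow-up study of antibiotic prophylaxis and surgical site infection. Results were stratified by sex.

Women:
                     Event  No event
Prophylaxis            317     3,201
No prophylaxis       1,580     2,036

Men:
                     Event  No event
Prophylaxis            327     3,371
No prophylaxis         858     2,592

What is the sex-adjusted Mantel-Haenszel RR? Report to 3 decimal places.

0.260

RR_MH = Σ(aᵢ·n₀ᵢ/nᵢ) / Σ(cᵢ·n₁ᵢ/nᵢ), with n₁ᵢ = aᵢ+bᵢ (exposed), n₀ᵢ = cᵢ+dᵢ (unexposed), nᵢ = n₁ᵢ+n₀ᵢ.
Stratum 1 (Women): n₁ = 3518, n₀ = 3616, n = 7134; a·n₀/n = 317·3616/7134 = 160.6773; c·n₁/n = 1580·3518/7134 = 779.1477
Stratum 2 (Men): n₁ = 3698, n₀ = 3450, n = 7148; a·n₀/n = 327·3450/7148 = 157.8274; c·n₁/n = 858·3698/7148 = 443.8842
RR_MH = (160.6773 + 157.8274) / (779.1477 + 443.8842) = 318.5047 / 1223.0319 = 0.26042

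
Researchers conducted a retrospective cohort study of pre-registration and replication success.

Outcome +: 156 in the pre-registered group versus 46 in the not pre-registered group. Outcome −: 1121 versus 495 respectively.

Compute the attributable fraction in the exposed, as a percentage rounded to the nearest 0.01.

From the description: a = 156, b = 1121, c = 46, d = 495.
Risk in exposed = 156/1277 = 0.12216; risk in unexposed = 46/541 = 0.08503.
RR = 0.12216/0.08503 = 1.43672
AR% = (RR − 1)/RR × 100 = (1.43672 − 1)/1.43672 × 100 = 30.3972%

30.40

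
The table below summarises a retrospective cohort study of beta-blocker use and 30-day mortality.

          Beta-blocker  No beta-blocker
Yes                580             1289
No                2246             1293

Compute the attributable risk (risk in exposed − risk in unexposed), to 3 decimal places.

-0.294

Reading the table with exposure as columns: a = 580 (Beta-blocker, case), b = 2246 (Beta-blocker, non-case), c = 1289 (No beta-blocker, case), d = 1293.
Risk in exposed = 580/2826 = 0.205237; risk in unexposed = 1289/2582 = 0.499225.
Risk difference = 0.205237 − 0.499225 = -0.293988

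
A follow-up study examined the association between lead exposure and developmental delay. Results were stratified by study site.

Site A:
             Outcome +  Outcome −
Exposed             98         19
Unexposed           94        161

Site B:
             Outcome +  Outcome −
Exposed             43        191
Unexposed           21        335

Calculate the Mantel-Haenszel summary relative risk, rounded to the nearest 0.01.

2.46

RR_MH = Σ(aᵢ·n₀ᵢ/nᵢ) / Σ(cᵢ·n₁ᵢ/nᵢ), with n₁ᵢ = aᵢ+bᵢ (exposed), n₀ᵢ = cᵢ+dᵢ (unexposed), nᵢ = n₁ᵢ+n₀ᵢ.
Stratum 1 (Site A): n₁ = 117, n₀ = 255, n = 372; a·n₀/n = 98·255/372 = 67.1774; c·n₁/n = 94·117/372 = 29.5645
Stratum 2 (Site B): n₁ = 234, n₀ = 356, n = 590; a·n₀/n = 43·356/590 = 25.9458; c·n₁/n = 21·234/590 = 8.3288
RR_MH = (67.1774 + 25.9458) / (29.5645 + 8.3288) = 93.1232 / 37.8933 = 2.45751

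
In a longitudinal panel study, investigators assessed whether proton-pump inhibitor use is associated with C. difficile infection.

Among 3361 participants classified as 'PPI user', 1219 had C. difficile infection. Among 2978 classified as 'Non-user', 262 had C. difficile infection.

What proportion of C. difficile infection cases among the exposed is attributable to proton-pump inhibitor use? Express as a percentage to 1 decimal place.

From the description: a = 1219, b = 2142, c = 262, d = 2716.
Risk in exposed = 1219/3361 = 0.36269; risk in unexposed = 262/2978 = 0.08798.
RR = 0.36269/0.08798 = 4.12248
AR% = (RR − 1)/RR × 100 = (4.12248 − 1)/4.12248 × 100 = 75.7428%

75.7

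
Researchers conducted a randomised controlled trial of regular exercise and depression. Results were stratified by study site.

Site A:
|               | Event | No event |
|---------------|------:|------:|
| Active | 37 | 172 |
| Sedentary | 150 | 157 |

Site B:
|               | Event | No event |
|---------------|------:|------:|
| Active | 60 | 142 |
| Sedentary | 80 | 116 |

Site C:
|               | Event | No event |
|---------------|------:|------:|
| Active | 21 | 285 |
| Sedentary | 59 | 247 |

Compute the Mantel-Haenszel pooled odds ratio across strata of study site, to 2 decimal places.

OR_MH = Σ(aᵢdᵢ/nᵢ) / Σ(bᵢcᵢ/nᵢ), where nᵢ is the stratum total.
Stratum 1 (Site A): n = 516; a·d/n = 37·157/516 = 11.2578; b·c/n = 172·150/516 = 50.0000
Stratum 2 (Site B): n = 398; a·d/n = 60·116/398 = 17.4874; b·c/n = 142·80/398 = 28.5427
Stratum 3 (Site C): n = 612; a·d/n = 21·247/612 = 8.4755; b·c/n = 285·59/612 = 27.4755
OR_MH = (11.2578 + 17.4874 + 8.4755) / (50.0000 + 28.5427 + 27.4755) = 37.2207 / 106.0182 = 0.35108

0.35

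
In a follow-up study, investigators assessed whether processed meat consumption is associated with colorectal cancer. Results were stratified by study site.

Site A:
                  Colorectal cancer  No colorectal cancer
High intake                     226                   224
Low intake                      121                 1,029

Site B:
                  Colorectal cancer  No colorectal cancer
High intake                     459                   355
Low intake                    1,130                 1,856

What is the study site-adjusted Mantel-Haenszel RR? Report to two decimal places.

RR_MH = Σ(aᵢ·n₀ᵢ/nᵢ) / Σ(cᵢ·n₁ᵢ/nᵢ), with n₁ᵢ = aᵢ+bᵢ (exposed), n₀ᵢ = cᵢ+dᵢ (unexposed), nᵢ = n₁ᵢ+n₀ᵢ.
Stratum 1 (Site A): n₁ = 450, n₀ = 1150, n = 1600; a·n₀/n = 226·1150/1600 = 162.4375; c·n₁/n = 121·450/1600 = 34.0312
Stratum 2 (Site B): n₁ = 814, n₀ = 2986, n = 3800; a·n₀/n = 459·2986/3800 = 360.6774; c·n₁/n = 1130·814/3800 = 242.0579
RR_MH = (162.4375 + 360.6774) / (34.0312 + 242.0579) = 523.1149 / 276.0891 = 1.89473

1.89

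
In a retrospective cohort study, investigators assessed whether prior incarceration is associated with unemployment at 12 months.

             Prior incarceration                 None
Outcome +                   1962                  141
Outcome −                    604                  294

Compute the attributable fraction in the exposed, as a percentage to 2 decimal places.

57.61

Reading the table with exposure as columns: a = 1962 (Prior incarceration, case), b = 604 (Prior incarceration, non-case), c = 141 (None, case), d = 294.
Risk in exposed = 1962/2566 = 0.76461; risk in unexposed = 141/435 = 0.32414.
RR = 0.76461/0.32414 = 2.35892
AR% = (RR − 1)/RR × 100 = (2.35892 − 1)/2.35892 × 100 = 57.6076%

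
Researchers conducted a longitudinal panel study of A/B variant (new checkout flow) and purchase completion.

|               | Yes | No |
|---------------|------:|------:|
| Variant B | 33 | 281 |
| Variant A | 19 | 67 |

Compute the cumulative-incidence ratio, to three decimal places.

0.476

Cells: a = 33, b = 281, c = 19, d = 67.
Risk in exposed = 33/314 = 0.10510; risk in unexposed = 19/86 = 0.22093.
RR = 0.10510 / 0.22093 = 0.47570
The risk is 52% lower among the exposed than among the unexposed.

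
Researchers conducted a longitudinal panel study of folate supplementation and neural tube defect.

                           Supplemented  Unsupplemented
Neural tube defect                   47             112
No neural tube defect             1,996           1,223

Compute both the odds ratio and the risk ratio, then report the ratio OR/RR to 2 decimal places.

Reading the table with exposure as columns: a = 47 (Supplemented, case), b = 1996 (Supplemented, non-case), c = 112 (Unsupplemented, case), d = 1223.
OR = (47·1223)/(1996·112) = 57481/223552 = 0.25713
Risk in exposed = 47/2043 = 0.02301; risk in unexposed = 112/1335 = 0.08390; RR = 0.27422
OR/RR = 0.25713 / 0.27422 = 0.93768
The outcome is rare in both groups, so OR ≈ RR (ratio near 1).

0.94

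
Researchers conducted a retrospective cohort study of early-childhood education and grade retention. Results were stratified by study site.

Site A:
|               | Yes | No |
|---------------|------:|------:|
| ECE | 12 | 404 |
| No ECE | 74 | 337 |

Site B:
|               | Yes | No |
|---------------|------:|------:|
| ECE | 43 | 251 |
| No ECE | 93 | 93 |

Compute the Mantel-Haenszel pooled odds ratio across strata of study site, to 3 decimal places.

OR_MH = Σ(aᵢdᵢ/nᵢ) / Σ(bᵢcᵢ/nᵢ), where nᵢ is the stratum total.
Stratum 1 (Site A): n = 827; a·d/n = 12·337/827 = 4.8900; b·c/n = 404·74/827 = 36.1499
Stratum 2 (Site B): n = 480; a·d/n = 43·93/480 = 8.3313; b·c/n = 251·93/480 = 48.6313
OR_MH = (4.8900 + 8.3313) / (36.1499 + 48.6313) = 13.2212 / 84.7812 = 0.15595

0.156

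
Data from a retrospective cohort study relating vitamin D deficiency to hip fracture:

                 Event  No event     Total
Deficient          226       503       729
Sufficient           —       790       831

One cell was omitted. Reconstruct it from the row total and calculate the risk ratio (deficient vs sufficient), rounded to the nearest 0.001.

6.283

The missing cell is in the unexposed row: 831 − 790 = 41.
So a = 226, b = 503, c = 41, d = 790.
RR = [a/(a+b)] / [c/(c+d)] = (226/729) / (41/831) = 0.31001/0.04934 = 6.28345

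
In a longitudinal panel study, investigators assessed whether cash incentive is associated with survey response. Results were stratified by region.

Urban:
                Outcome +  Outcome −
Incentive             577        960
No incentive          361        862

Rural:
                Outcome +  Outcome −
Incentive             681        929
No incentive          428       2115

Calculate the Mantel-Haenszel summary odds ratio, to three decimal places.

OR_MH = Σ(aᵢdᵢ/nᵢ) / Σ(bᵢcᵢ/nᵢ), where nᵢ is the stratum total.
Stratum 1 (Urban): n = 2760; a·d/n = 577·862/2760 = 180.2080; b·c/n = 960·361/2760 = 125.5652
Stratum 2 (Rural): n = 4153; a·d/n = 681·2115/4153 = 346.8131; b·c/n = 929·428/4153 = 95.7409
OR_MH = (180.2080 + 346.8131) / (125.5652 + 95.7409) = 527.0211 / 221.3061 = 2.38141

2.381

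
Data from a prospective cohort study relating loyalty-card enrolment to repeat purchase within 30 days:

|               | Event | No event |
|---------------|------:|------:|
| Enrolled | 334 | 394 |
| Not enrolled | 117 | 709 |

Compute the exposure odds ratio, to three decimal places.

5.137

Cells: a = 334, b = 394, c = 117, d = 709.
OR = (a·d)/(b·c) = (334 × 709) / (394 × 117) = 236806 / 46098 = 5.13701
The odds of repeat purchase within 30 days are about 5.14 times as high in the enrolled group.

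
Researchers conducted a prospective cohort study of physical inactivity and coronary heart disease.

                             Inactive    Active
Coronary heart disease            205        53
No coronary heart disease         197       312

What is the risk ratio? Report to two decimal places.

Reading the table with exposure as columns: a = 205 (Inactive, case), b = 197 (Inactive, non-case), c = 53 (Active, case), d = 312.
Risk in exposed = 205/402 = 0.50995; risk in unexposed = 53/365 = 0.14521.
RR = 0.50995 / 0.14521 = 3.51192
The risk among the exposed is 3.51 times that among the unexposed.

3.51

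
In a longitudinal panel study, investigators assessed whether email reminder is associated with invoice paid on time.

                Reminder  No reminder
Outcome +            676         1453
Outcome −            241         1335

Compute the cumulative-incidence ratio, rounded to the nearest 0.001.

1.415

Reading the table with exposure as columns: a = 676 (Reminder, case), b = 241 (Reminder, non-case), c = 1453 (No reminder, case), d = 1335.
Risk in exposed = 676/917 = 0.73719; risk in unexposed = 1453/2788 = 0.52116.
RR = 0.73719 / 0.52116 = 1.41451
The risk among the exposed is 1.41 times that among the unexposed.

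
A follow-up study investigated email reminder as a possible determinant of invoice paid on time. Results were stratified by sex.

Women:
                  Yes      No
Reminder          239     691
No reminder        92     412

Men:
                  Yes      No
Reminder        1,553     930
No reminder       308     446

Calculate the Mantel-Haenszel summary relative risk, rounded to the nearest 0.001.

1.506

RR_MH = Σ(aᵢ·n₀ᵢ/nᵢ) / Σ(cᵢ·n₁ᵢ/nᵢ), with n₁ᵢ = aᵢ+bᵢ (exposed), n₀ᵢ = cᵢ+dᵢ (unexposed), nᵢ = n₁ᵢ+n₀ᵢ.
Stratum 1 (Women): n₁ = 930, n₀ = 504, n = 1434; a·n₀/n = 239·504/1434 = 84.0000; c·n₁/n = 92·930/1434 = 59.6653
Stratum 2 (Men): n₁ = 2483, n₀ = 754, n = 3237; a·n₀/n = 1553·754/3237 = 361.7430; c·n₁/n = 308·2483/3237 = 236.2570
RR_MH = (84.0000 + 361.7430) / (59.6653 + 236.2570) = 445.7430 / 295.9223 = 1.50628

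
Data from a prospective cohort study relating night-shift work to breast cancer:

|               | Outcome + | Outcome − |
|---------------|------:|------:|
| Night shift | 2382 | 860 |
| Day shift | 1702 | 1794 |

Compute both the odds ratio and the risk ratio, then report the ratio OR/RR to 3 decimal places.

1.934

Cells: a = 2382, b = 860, c = 1702, d = 1794.
OR = (2382·1794)/(860·1702) = 4273308/1463720 = 2.91948
Risk in exposed = 2382/3242 = 0.73473; risk in unexposed = 1702/3496 = 0.48684; RR = 1.50918
OR/RR = 2.91948 / 1.50918 = 1.93449
The outcome is not rare, so the OR lies further from 1 than the RR.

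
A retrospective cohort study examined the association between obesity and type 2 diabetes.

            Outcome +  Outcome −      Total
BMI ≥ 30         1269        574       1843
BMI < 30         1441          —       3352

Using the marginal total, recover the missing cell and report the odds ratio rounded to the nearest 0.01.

2.93

The missing cell is in the unexposed row: 3352 − 1441 = 1911.
So a = 1269, b = 574, c = 1441, d = 1911.
OR = (a·d)/(b·c) = (1269 × 1911) / (574 × 1441) = 2425059 / 827134 = 2.93188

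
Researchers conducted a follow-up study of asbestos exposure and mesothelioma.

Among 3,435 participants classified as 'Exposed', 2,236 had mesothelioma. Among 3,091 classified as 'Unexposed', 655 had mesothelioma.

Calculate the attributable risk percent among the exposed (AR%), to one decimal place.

67.4

From the description: a = 2236, b = 1199, c = 655, d = 2436.
Risk in exposed = 2236/3435 = 0.65095; risk in unexposed = 655/3091 = 0.21191.
RR = 0.65095/0.21191 = 3.07187
AR% = (RR − 1)/RR × 100 = (3.07187 − 1)/3.07187 × 100 = 67.4465%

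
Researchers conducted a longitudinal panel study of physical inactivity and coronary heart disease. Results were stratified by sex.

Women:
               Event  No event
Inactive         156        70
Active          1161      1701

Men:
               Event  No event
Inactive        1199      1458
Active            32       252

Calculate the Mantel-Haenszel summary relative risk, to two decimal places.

RR_MH = Σ(aᵢ·n₀ᵢ/nᵢ) / Σ(cᵢ·n₁ᵢ/nᵢ), with n₁ᵢ = aᵢ+bᵢ (exposed), n₀ᵢ = cᵢ+dᵢ (unexposed), nᵢ = n₁ᵢ+n₀ᵢ.
Stratum 1 (Women): n₁ = 226, n₀ = 2862, n = 3088; a·n₀/n = 156·2862/3088 = 144.5829; c·n₁/n = 1161·226/3088 = 84.9696
Stratum 2 (Men): n₁ = 2657, n₀ = 284, n = 2941; a·n₀/n = 1199·284/2941 = 115.7824; c·n₁/n = 32·2657/2941 = 28.9099
RR_MH = (144.5829 + 115.7824) / (84.9696 + 28.9099) = 260.3653 / 113.8795 = 2.28632

2.29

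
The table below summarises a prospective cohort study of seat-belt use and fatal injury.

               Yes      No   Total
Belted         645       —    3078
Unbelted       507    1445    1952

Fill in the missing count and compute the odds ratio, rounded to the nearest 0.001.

The missing cell is in the exposed row: 3078 − 645 = 2433.
So a = 645, b = 2433, c = 507, d = 1445.
OR = (a·d)/(b·c) = (645 × 1445) / (2433 × 507) = 932025 / 1233531 = 0.75557

0.756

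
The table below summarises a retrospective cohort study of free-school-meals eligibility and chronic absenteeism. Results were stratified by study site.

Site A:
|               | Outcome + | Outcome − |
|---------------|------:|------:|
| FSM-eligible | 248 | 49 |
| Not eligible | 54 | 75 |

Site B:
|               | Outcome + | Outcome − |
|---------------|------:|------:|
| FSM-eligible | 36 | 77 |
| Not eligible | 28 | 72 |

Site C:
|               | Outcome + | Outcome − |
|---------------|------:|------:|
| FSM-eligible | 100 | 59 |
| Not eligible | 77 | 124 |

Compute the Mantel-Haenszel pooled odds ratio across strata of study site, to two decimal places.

OR_MH = Σ(aᵢdᵢ/nᵢ) / Σ(bᵢcᵢ/nᵢ), where nᵢ is the stratum total.
Stratum 1 (Site A): n = 426; a·d/n = 248·75/426 = 43.6620; b·c/n = 49·54/426 = 6.2113
Stratum 2 (Site B): n = 213; a·d/n = 36·72/213 = 12.1690; b·c/n = 77·28/213 = 10.1221
Stratum 3 (Site C): n = 360; a·d/n = 100·124/360 = 34.4444; b·c/n = 59·77/360 = 12.6194
OR_MH = (43.6620 + 12.1690 + 34.4444) / (6.2113 + 10.1221 + 12.6194) = 90.2754 / 28.9528 = 3.11802

3.12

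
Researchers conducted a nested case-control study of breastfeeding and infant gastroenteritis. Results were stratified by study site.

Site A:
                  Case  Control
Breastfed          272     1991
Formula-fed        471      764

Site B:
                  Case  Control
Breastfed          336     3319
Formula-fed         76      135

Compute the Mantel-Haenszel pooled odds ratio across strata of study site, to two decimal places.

OR_MH = Σ(aᵢdᵢ/nᵢ) / Σ(bᵢcᵢ/nᵢ), where nᵢ is the stratum total.
Stratum 1 (Site A): n = 3498; a·d/n = 272·764/3498 = 59.4077; b·c/n = 1991·471/3498 = 268.0849
Stratum 2 (Site B): n = 3866; a·d/n = 336·135/3866 = 11.7331; b·c/n = 3319·76/3866 = 65.2468
OR_MH = (59.4077 + 11.7331) / (268.0849 + 65.2468) = 71.1407 / 333.3317 = 0.21342

0.21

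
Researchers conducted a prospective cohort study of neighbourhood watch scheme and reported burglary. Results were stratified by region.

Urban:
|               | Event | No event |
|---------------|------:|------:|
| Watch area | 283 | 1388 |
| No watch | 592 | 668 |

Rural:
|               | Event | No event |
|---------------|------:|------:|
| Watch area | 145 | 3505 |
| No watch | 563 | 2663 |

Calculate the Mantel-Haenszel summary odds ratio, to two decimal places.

0.21

OR_MH = Σ(aᵢdᵢ/nᵢ) / Σ(bᵢcᵢ/nᵢ), where nᵢ is the stratum total.
Stratum 1 (Urban): n = 2931; a·d/n = 283·668/2931 = 64.4981; b·c/n = 1388·592/2931 = 280.3466
Stratum 2 (Rural): n = 6876; a·d/n = 145·2663/6876 = 56.1569; b·c/n = 3505·563/6876 = 286.9859
OR_MH = (64.4981 + 56.1569) / (280.3466 + 286.9859) = 120.6550 / 567.3325 = 0.21267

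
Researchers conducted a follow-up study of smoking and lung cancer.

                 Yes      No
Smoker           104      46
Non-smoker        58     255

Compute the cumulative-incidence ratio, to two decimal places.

Cells: a = 104, b = 46, c = 58, d = 255.
Risk in exposed = 104/150 = 0.69333; risk in unexposed = 58/313 = 0.18530.
RR = 0.69333 / 0.18530 = 3.74161
The risk among the exposed is 3.74 times that among the unexposed.

3.74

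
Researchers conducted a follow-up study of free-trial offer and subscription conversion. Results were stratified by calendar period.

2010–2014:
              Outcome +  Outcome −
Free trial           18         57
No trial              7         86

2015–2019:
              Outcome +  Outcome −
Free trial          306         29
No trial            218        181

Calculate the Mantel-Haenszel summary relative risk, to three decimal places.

RR_MH = Σ(aᵢ·n₀ᵢ/nᵢ) / Σ(cᵢ·n₁ᵢ/nᵢ), with n₁ᵢ = aᵢ+bᵢ (exposed), n₀ᵢ = cᵢ+dᵢ (unexposed), nᵢ = n₁ᵢ+n₀ᵢ.
Stratum 1 (2010–2014): n₁ = 75, n₀ = 93, n = 168; a·n₀/n = 18·93/168 = 9.9643; c·n₁/n = 7·75/168 = 3.1250
Stratum 2 (2015–2019): n₁ = 335, n₀ = 399, n = 734; a·n₀/n = 306·399/734 = 166.3406; c·n₁/n = 218·335/734 = 99.4959
RR_MH = (9.9643 + 166.3406) / (3.1250 + 99.4959) = 176.3049 / 102.6209 = 1.71802

1.718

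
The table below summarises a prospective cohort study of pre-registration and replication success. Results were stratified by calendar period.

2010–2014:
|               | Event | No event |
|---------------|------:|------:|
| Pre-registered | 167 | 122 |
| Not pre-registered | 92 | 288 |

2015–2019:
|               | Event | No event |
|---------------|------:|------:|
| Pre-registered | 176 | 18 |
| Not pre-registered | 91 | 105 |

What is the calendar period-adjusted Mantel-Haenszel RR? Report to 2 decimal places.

RR_MH = Σ(aᵢ·n₀ᵢ/nᵢ) / Σ(cᵢ·n₁ᵢ/nᵢ), with n₁ᵢ = aᵢ+bᵢ (exposed), n₀ᵢ = cᵢ+dᵢ (unexposed), nᵢ = n₁ᵢ+n₀ᵢ.
Stratum 1 (2010–2014): n₁ = 289, n₀ = 380, n = 669; a·n₀/n = 167·380/669 = 94.8580; c·n₁/n = 92·289/669 = 39.7429
Stratum 2 (2015–2019): n₁ = 194, n₀ = 196, n = 390; a·n₀/n = 176·196/390 = 88.4513; c·n₁/n = 91·194/390 = 45.2667
RR_MH = (94.8580 + 88.4513) / (39.7429 + 45.2667) = 183.3093 / 85.0096 = 2.15634

2.16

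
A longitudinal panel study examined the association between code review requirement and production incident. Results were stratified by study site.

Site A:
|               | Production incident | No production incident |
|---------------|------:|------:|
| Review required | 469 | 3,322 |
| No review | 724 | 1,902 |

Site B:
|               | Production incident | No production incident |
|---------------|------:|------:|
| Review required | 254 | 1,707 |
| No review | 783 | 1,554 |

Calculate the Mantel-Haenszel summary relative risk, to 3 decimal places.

RR_MH = Σ(aᵢ·n₀ᵢ/nᵢ) / Σ(cᵢ·n₁ᵢ/nᵢ), with n₁ᵢ = aᵢ+bᵢ (exposed), n₀ᵢ = cᵢ+dᵢ (unexposed), nᵢ = n₁ᵢ+n₀ᵢ.
Stratum 1 (Site A): n₁ = 3791, n₀ = 2626, n = 6417; a·n₀/n = 469·2626/6417 = 191.9268; c·n₁/n = 724·3791/6417 = 427.7207
Stratum 2 (Site B): n₁ = 1961, n₀ = 2337, n = 4298; a·n₀/n = 254·2337/4298 = 138.1103; c·n₁/n = 783·1961/4298 = 357.2506
RR_MH = (191.9268 + 138.1103) / (427.7207 + 357.2506) = 330.0370 / 784.9713 = 0.42044

0.420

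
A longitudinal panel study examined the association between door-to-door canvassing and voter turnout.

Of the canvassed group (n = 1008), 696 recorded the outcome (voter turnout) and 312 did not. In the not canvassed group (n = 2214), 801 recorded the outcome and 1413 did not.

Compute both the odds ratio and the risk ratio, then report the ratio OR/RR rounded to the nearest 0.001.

From the description: a = 696, b = 312, c = 801, d = 1413.
OR = (696·1413)/(312·801) = 983448/249912 = 3.93518
Risk in exposed = 696/1008 = 0.69048; risk in unexposed = 801/2214 = 0.36179; RR = 1.90851
OR/RR = 3.93518 / 1.90851 = 2.06191
The outcome is not rare, so the OR lies further from 1 than the RR.

2.062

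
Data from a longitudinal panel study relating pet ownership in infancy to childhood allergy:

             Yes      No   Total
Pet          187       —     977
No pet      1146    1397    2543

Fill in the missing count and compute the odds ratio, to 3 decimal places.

The missing cell is in the exposed row: 977 − 187 = 790.
So a = 187, b = 790, c = 1146, d = 1397.
OR = (a·d)/(b·c) = (187 × 1397) / (790 × 1146) = 261239 / 905340 = 0.28855

0.289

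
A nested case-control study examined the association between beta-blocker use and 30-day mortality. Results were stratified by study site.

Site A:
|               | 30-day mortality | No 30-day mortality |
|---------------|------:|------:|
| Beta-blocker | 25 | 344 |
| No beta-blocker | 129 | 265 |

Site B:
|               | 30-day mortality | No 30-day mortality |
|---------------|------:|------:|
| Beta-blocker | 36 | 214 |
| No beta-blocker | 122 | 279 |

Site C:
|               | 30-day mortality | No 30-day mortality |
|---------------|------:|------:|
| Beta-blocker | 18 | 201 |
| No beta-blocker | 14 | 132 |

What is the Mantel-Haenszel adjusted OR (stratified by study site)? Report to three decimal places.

0.289

OR_MH = Σ(aᵢdᵢ/nᵢ) / Σ(bᵢcᵢ/nᵢ), where nᵢ is the stratum total.
Stratum 1 (Site A): n = 763; a·d/n = 25·265/763 = 8.6828; b·c/n = 344·129/763 = 58.1599
Stratum 2 (Site B): n = 651; a·d/n = 36·279/651 = 15.4286; b·c/n = 214·122/651 = 40.1045
Stratum 3 (Site C): n = 365; a·d/n = 18·132/365 = 6.5096; b·c/n = 201·14/365 = 7.7096
OR_MH = (8.6828 + 15.4286 + 6.5096) / (58.1599 + 40.1045 + 7.7096) = 30.6210 / 105.9739 = 0.28895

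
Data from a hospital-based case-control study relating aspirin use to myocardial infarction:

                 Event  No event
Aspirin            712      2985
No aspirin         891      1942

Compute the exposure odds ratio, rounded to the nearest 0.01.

0.52

Cells: a = 712, b = 2985, c = 891, d = 1942.
OR = (a·d)/(b·c) = (712 × 1942) / (2985 × 891) = 1382704 / 2659635 = 0.51988
Exposure is associated with lower odds of myocardial infarction (OR = 0.52 < 1).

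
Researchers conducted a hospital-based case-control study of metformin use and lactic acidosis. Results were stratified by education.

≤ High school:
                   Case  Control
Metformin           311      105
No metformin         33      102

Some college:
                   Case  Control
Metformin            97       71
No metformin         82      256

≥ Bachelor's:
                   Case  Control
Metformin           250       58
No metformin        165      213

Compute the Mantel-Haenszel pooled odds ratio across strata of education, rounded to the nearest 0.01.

5.80

OR_MH = Σ(aᵢdᵢ/nᵢ) / Σ(bᵢcᵢ/nᵢ), where nᵢ is the stratum total.
Stratum 1 (≤ High school): n = 551; a·d/n = 311·102/551 = 57.5717; b·c/n = 105·33/551 = 6.2886
Stratum 2 (Some college): n = 506; a·d/n = 97·256/506 = 49.0751; b·c/n = 71·82/506 = 11.5059
Stratum 3 (≥ Bachelor's): n = 686; a·d/n = 250·213/686 = 77.6239; b·c/n = 58·165/686 = 13.9504
OR_MH = (57.5717 + 49.0751 + 77.6239) / (6.2886 + 11.5059 + 13.9504) = 184.2707 / 31.7449 = 5.80473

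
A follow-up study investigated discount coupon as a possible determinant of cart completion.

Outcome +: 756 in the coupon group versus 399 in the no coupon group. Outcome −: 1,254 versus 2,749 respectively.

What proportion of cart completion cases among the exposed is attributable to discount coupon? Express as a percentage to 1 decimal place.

From the description: a = 756, b = 1254, c = 399, d = 2749.
Risk in exposed = 756/2010 = 0.37612; risk in unexposed = 399/3148 = 0.12675.
RR = 0.37612/0.12675 = 2.96748
AR% = (RR − 1)/RR × 100 = (2.96748 − 1)/2.96748 × 100 = 66.3014%

66.3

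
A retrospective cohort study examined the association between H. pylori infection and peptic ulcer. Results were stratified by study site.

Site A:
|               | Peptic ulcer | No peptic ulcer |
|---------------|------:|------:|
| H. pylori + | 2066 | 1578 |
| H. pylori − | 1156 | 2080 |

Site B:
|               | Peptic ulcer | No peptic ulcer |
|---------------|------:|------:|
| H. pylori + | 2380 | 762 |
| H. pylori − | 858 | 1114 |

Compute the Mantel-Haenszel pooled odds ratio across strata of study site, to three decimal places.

OR_MH = Σ(aᵢdᵢ/nᵢ) / Σ(bᵢcᵢ/nᵢ), where nᵢ is the stratum total.
Stratum 1 (Site A): n = 6880; a·d/n = 2066·2080/6880 = 624.6047; b·c/n = 1578·1156/6880 = 265.1407
Stratum 2 (Site B): n = 5114; a·d/n = 2380·1114/5114 = 518.4435; b·c/n = 762·858/5114 = 127.8443
OR_MH = (624.6047 + 518.4435) / (265.1407 + 127.8443) = 1143.0481 / 392.9850 = 2.90863

2.909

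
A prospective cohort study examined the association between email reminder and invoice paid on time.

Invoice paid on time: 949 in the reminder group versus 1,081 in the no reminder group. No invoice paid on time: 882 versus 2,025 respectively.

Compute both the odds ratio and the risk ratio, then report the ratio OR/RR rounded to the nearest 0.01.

From the description: a = 949, b = 882, c = 1081, d = 2025.
OR = (949·2025)/(882·1081) = 1921725/953442 = 2.01557
Risk in exposed = 949/1831 = 0.51830; risk in unexposed = 1081/3106 = 0.34804; RR = 1.48920
OR/RR = 2.01557 / 1.48920 = 1.35345
The outcome is not rare, so the OR lies further from 1 than the RR.

1.35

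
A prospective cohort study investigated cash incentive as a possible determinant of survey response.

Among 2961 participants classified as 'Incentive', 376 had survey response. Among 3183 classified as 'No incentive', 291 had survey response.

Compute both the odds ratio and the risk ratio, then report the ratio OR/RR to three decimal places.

1.041

From the description: a = 376, b = 2585, c = 291, d = 2892.
OR = (376·2892)/(2585·291) = 1087392/752235 = 1.44555
Risk in exposed = 376/2961 = 0.12698; risk in unexposed = 291/3183 = 0.09142; RR = 1.38897
OR/RR = 1.44555 / 1.38897 = 1.04073
The outcome is not rare, so the OR lies further from 1 than the RR.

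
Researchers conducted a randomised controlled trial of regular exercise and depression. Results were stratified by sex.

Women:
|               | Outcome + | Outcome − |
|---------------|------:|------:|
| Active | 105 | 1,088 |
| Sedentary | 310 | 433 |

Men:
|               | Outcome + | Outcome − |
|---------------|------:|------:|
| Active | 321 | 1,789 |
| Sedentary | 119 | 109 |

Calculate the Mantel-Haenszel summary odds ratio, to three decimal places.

OR_MH = Σ(aᵢdᵢ/nᵢ) / Σ(bᵢcᵢ/nᵢ), where nᵢ is the stratum total.
Stratum 1 (Women): n = 1936; a·d/n = 105·433/1936 = 23.4840; b·c/n = 1088·310/1936 = 174.2149
Stratum 2 (Men): n = 2338; a·d/n = 321·109/2338 = 14.9654; b·c/n = 1789·119/2338 = 91.0569
OR_MH = (23.4840 + 14.9654) / (174.2149 + 91.0569) = 38.4493 / 265.2718 = 0.14494

0.145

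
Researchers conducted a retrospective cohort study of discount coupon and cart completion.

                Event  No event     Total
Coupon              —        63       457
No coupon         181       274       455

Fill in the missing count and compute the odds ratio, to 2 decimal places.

The missing cell is in the exposed row: 457 − 63 = 394.
So a = 394, b = 63, c = 181, d = 274.
OR = (a·d)/(b·c) = (394 × 274) / (63 × 181) = 107956 / 11403 = 9.46733

9.47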